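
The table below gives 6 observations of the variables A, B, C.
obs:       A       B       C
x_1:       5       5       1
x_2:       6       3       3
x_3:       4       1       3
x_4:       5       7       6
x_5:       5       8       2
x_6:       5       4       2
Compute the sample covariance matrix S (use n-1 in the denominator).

Step 1 — column means:
  mean(A) = (5 + 6 + 4 + 5 + 5 + 5) / 6 = 30/6 = 5
  mean(B) = (5 + 3 + 1 + 7 + 8 + 4) / 6 = 28/6 = 4.6667
  mean(C) = (1 + 3 + 3 + 6 + 2 + 2) / 6 = 17/6 = 2.8333

Step 2 — sample covariance S[i,j] = (1/(n-1)) · Σ_k (x_{k,i} - mean_i) · (x_{k,j} - mean_j), with n-1 = 5.
  S[A,A] = ((0)·(0) + (1)·(1) + (-1)·(-1) + (0)·(0) + (0)·(0) + (0)·(0)) / 5 = 2/5 = 0.4
  S[A,B] = ((0)·(0.3333) + (1)·(-1.6667) + (-1)·(-3.6667) + (0)·(2.3333) + (0)·(3.3333) + (0)·(-0.6667)) / 5 = 2/5 = 0.4
  S[A,C] = ((0)·(-1.8333) + (1)·(0.1667) + (-1)·(0.1667) + (0)·(3.1667) + (0)·(-0.8333) + (0)·(-0.8333)) / 5 = 0/5 = 0
  S[B,B] = ((0.3333)·(0.3333) + (-1.6667)·(-1.6667) + (-3.6667)·(-3.6667) + (2.3333)·(2.3333) + (3.3333)·(3.3333) + (-0.6667)·(-0.6667)) / 5 = 33.3333/5 = 6.6667
  S[B,C] = ((0.3333)·(-1.8333) + (-1.6667)·(0.1667) + (-3.6667)·(0.1667) + (2.3333)·(3.1667) + (3.3333)·(-0.8333) + (-0.6667)·(-0.8333)) / 5 = 3.6667/5 = 0.7333
  S[C,C] = ((-1.8333)·(-1.8333) + (0.1667)·(0.1667) + (0.1667)·(0.1667) + (3.1667)·(3.1667) + (-0.8333)·(-0.8333) + (-0.8333)·(-0.8333)) / 5 = 14.8333/5 = 2.9667

S is symmetric (S[j,i] = S[i,j]). Assembling:

S = [[0.4, 0.4, 0],
 [0.4, 6.6667, 0.7333],
 [0, 0.7333, 2.9667]]


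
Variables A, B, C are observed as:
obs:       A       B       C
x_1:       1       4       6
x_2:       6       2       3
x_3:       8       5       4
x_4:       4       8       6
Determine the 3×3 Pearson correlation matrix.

Step 1 — column means:
  mean(A) = (1 + 6 + 8 + 4) / 4 = 19/4 = 4.75
  mean(B) = (4 + 2 + 5 + 8) / 4 = 19/4 = 4.75
  mean(C) = (6 + 3 + 4 + 6) / 4 = 19/4 = 4.75

Step 2 — sample variances and covariances s[i,j] = (1/(n-1)) · Σ_k (x_{k,i} - mean_i) · (x_{k,j} - mean_j), with n-1 = 3:
  s[A,A] = ((-3.75)·(-3.75) + (1.25)·(1.25) + (3.25)·(3.25) + (-0.75)·(-0.75)) / 3 = 26.75/3 = 8.9167
  s[A,B] = ((-3.75)·(-0.75) + (1.25)·(-2.75) + (3.25)·(0.25) + (-0.75)·(3.25)) / 3 = -2.25/3 = -0.75
  s[A,C] = ((-3.75)·(1.25) + (1.25)·(-1.75) + (3.25)·(-0.75) + (-0.75)·(1.25)) / 3 = -10.25/3 = -3.4167
  s[B,B] = ((-0.75)·(-0.75) + (-2.75)·(-2.75) + (0.25)·(0.25) + (3.25)·(3.25)) / 3 = 18.75/3 = 6.25
  s[B,C] = ((-0.75)·(1.25) + (-2.75)·(-1.75) + (0.25)·(-0.75) + (3.25)·(1.25)) / 3 = 7.75/3 = 2.5833
  s[C,C] = ((1.25)·(1.25) + (-1.75)·(-1.75) + (-0.75)·(-0.75) + (1.25)·(1.25)) / 3 = 6.75/3 = 2.25
  Sample standard deviations s_i = √(s[i,i]):
  s(A) = √(8.9167) = 2.9861
  s(B) = √(6.25) = 2.5
  s(C) = √(2.25) = 1.5

Step 3 — r_{ij} = s_{ij} / (s_i · s_j):
  r[A,A] = 1 (diagonal).
  r[A,B] = -0.75 / (2.9861 · 2.5) = -0.75 / 7.4652 = -0.1005
  r[A,C] = -3.4167 / (2.9861 · 1.5) = -3.4167 / 4.4791 = -0.7628
  r[B,B] = 1 (diagonal).
  r[B,C] = 2.5833 / (2.5 · 1.5) = 2.5833 / 3.75 = 0.6889
  r[C,C] = 1 (diagonal).

R is symmetric with unit diagonal. Assembling:

R = [[1, -0.1005, -0.7628],
 [-0.1005, 1, 0.6889],
 [-0.7628, 0.6889, 1]]


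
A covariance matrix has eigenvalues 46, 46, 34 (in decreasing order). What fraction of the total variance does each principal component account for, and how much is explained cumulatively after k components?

Step 1 — total variance = trace(Sigma) = Σ λ_i = 46 + 46 + 34 = 126.

Step 2 — fraction explained by component i = λ_i / Σ λ:
  PC1: 46/126 = 0.3651
  PC2: 46/126 = 0.3651
  PC3: 34/126 = 0.2698

Step 3 — cumulative fraction after k components = (λ_1 + ... + λ_k) / Σ λ:
  k = 1: 46/126 = 0.3651
  k = 2: (46 + 46)/126 = 92/126 = 0.7302
  k = 3: (46 + 46 + 34)/126 = 126/126 = 1

Summary (fraction, with percent):

explained: PC1 0.3651 (36.51%), PC2 0.3651 (36.51%), PC3 0.2698 (26.98%);  cumulative: 0.3651, 0.7302, 1


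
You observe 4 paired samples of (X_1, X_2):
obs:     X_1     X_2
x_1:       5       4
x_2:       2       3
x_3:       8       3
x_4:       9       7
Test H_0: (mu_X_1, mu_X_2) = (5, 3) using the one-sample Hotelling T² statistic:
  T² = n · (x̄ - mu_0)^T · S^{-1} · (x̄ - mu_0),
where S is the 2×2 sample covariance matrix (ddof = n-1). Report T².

Step 1 — sample mean vector:
  mean(X_1) = (5 + 2 + 8 + 9) / 4 = 24/4 = 6
  mean(X_2) = (4 + 3 + 3 + 7) / 4 = 17/4 = 4.25
  x̄ = (6, 4.25),  deviation x̄ - mu_0 = (6, 4.25) - (5, 3) = (1, 1.25).

Step 2 — sample covariance matrix, S[i,j] = (1/(n-1)) · Σ_k (x_{k,i} - mean_i) · (x_{k,j} - mean_j), divisor n-1 = 3:
  S[X_1,X_1] = ((-1)·(-1) + (-4)·(-4) + (2)·(2) + (3)·(3)) / 3 = 30/3 = 10
  S[X_1,X_2] = ((-1)·(-0.25) + (-4)·(-1.25) + (2)·(-1.25) + (3)·(2.75)) / 3 = 11/3 = 3.6667
  S[X_2,X_2] = ((-0.25)·(-0.25) + (-1.25)·(-1.25) + (-1.25)·(-1.25) + (2.75)·(2.75)) / 3 = 10.75/3 = 3.5833
  S = [[10, 3.6667],
 [3.6667, 3.5833]].

Step 3 — invert S. det(S) = 10·3.5833 - (3.6667)² = 22.3889.
  S^{-1} = (1/det) · [[d, -b], [-b, a]] = [[0.16, -0.1638],
 [-0.1638, 0.4467]].

Step 4 — quadratic form (x̄ - mu_0)^T · S^{-1} · (x̄ - mu_0):
  S^{-1} · (x̄ - mu_0) = (-0.0447, 0.3945),
  (x̄ - mu_0)^T · [...] = (1)·(-0.0447) + (1.25)·(0.3945) = 0.4485.

Step 5 — scale by n: T² = 4 · 0.4485 = 1.794.

T² ≈ 1.794


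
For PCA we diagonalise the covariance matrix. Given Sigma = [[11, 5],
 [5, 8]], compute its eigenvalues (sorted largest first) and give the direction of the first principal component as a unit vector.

Step 1 — characteristic polynomial of 2×2 Sigma:
  det(Sigma - λI) = λ² - trace · λ + det = 0.
  trace = 11 + 8 = 19, det = 11·8 - (5)² = 63.
Step 2 — discriminant:
  Δ = trace² - 4·det = 361 - 252 = 109.
Step 3 — eigenvalues:
  λ = (trace ± √Δ)/2 = (19 ± 10.4403)/2,
  λ_1 = 14.7202,  λ_2 = 4.2798.

Step 4 — unit eigenvector for λ_1: solve (Sigma - λ_1 I)v = 0. First row:
  (11 - 14.7202)·v_x + (5)·v_y = 0, i.e. (-3.7202)·v_x + (5)·v_y = 0,
  so v ∝ (b, λ_1 - a) = (5, 3.7202) = u.
  ||u|| = √((5)² + (3.7202)²) = √(38.8395) ≈ 6.2321,
  v_1 = u/||u|| ≈ (0.8023, 0.5969) (||v_1|| = 1).

λ_1 = 14.7202,  λ_2 = 4.2798;  v_1 ≈ (0.8023, 0.5969)


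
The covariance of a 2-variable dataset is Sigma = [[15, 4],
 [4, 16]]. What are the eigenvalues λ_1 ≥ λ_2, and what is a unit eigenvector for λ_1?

Step 1 — characteristic polynomial of 2×2 Sigma:
  det(Sigma - λI) = λ² - trace · λ + det = 0.
  trace = 15 + 16 = 31, det = 15·16 - (4)² = 224.
Step 2 — discriminant:
  Δ = trace² - 4·det = 961 - 896 = 65.
Step 3 — eigenvalues:
  λ = (trace ± √Δ)/2 = (31 ± 8.0623)/2,
  λ_1 = 19.5311,  λ_2 = 11.4689.

Step 4 — unit eigenvector for λ_1: solve (Sigma - λ_1 I)v = 0. First row:
  (15 - 19.5311)·v_x + (4)·v_y = 0, i.e. (-4.5311)·v_x + (4)·v_y = 0,
  so v ∝ (b, λ_1 - a) = (4, 4.5311) = u.
  ||u|| = √((4)² + (4.5311)²) = √(36.5311) ≈ 6.0441,
  v_1 = u/||u|| ≈ (0.6618, 0.7497) (||v_1|| = 1).

λ_1 = 19.5311,  λ_2 = 11.4689;  v_1 ≈ (0.6618, 0.7497)


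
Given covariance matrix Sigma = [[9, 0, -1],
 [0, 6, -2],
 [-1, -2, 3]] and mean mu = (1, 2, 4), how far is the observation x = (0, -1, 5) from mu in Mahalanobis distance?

Step 1 — centre the observation: (x - mu) = (-1, -3, 1).

Step 2 — invert Sigma (cofactor / det for 3×3, or solve directly):
  Sigma^{-1} = [[0.1167, 0.0167, 0.05],
 [0.0167, 0.2167, 0.15],
 [0.05, 0.15, 0.45]].

Step 3 — form the quadratic (x - mu)^T · Sigma^{-1} · (x - mu):
  Sigma^{-1} · (x - mu) = (-0.1167, -0.5167, -0.05).
  (x - mu)^T · [Sigma^{-1} · (x - mu)] = (-1)·(-0.1167) + (-3)·(-0.5167) + (1)·(-0.05) = 1.6167.

Step 4 — take square root: d = √(1.6167) ≈ 1.2715.

d(x, mu) = √(1.6167) ≈ 1.2715


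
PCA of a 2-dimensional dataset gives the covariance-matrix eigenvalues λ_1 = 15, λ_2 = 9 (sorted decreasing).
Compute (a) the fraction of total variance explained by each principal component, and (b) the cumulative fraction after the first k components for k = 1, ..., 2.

Step 1 — total variance = trace(Sigma) = Σ λ_i = 15 + 9 = 24.

Step 2 — fraction explained by component i = λ_i / Σ λ:
  PC1: 15/24 = 0.625
  PC2: 9/24 = 0.375

Step 3 — cumulative fraction after k components = (λ_1 + ... + λ_k) / Σ λ:
  k = 1: 15/24 = 0.625
  k = 2: (15 + 9)/24 = 24/24 = 1

Summary (fraction, with percent):

explained: PC1 0.625 (62.5%), PC2 0.375 (37.5%);  cumulative: 0.625, 1


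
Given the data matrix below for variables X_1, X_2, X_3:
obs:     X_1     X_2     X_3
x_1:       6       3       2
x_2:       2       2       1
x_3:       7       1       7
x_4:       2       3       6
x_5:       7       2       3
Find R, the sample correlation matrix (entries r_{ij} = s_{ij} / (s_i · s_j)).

Step 1 — column means:
  mean(X_1) = (6 + 2 + 7 + 2 + 7) / 5 = 24/5 = 4.8
  mean(X_2) = (3 + 2 + 1 + 3 + 2) / 5 = 11/5 = 2.2
  mean(X_3) = (2 + 1 + 7 + 6 + 3) / 5 = 19/5 = 3.8

Step 2 — sample variances and covariances s[i,j] = (1/(n-1)) · Σ_k (x_{k,i} - mean_i) · (x_{k,j} - mean_j), with n-1 = 4:
  s[X_1,X_1] = ((1.2)·(1.2) + (-2.8)·(-2.8) + (2.2)·(2.2) + (-2.8)·(-2.8) + (2.2)·(2.2)) / 4 = 26.8/4 = 6.7
  s[X_1,X_2] = ((1.2)·(0.8) + (-2.8)·(-0.2) + (2.2)·(-1.2) + (-2.8)·(0.8) + (2.2)·(-0.2)) / 4 = -3.8/4 = -0.95
  s[X_1,X_3] = ((1.2)·(-1.8) + (-2.8)·(-2.8) + (2.2)·(3.2) + (-2.8)·(2.2) + (2.2)·(-0.8)) / 4 = 4.8/4 = 1.2
  s[X_2,X_2] = ((0.8)·(0.8) + (-0.2)·(-0.2) + (-1.2)·(-1.2) + (0.8)·(0.8) + (-0.2)·(-0.2)) / 4 = 2.8/4 = 0.7
  s[X_2,X_3] = ((0.8)·(-1.8) + (-0.2)·(-2.8) + (-1.2)·(3.2) + (0.8)·(2.2) + (-0.2)·(-0.8)) / 4 = -2.8/4 = -0.7
  s[X_3,X_3] = ((-1.8)·(-1.8) + (-2.8)·(-2.8) + (3.2)·(3.2) + (2.2)·(2.2) + (-0.8)·(-0.8)) / 4 = 26.8/4 = 6.7
  Sample standard deviations s_i = √(s[i,i]):
  s(X_1) = √(6.7) = 2.5884
  s(X_2) = √(0.7) = 0.8367
  s(X_3) = √(6.7) = 2.5884

Step 3 — r_{ij} = s_{ij} / (s_i · s_j):
  r[X_1,X_1] = 1 (diagonal).
  r[X_1,X_2] = -0.95 / (2.5884 · 0.8367) = -0.95 / 2.1656 = -0.4387
  r[X_1,X_3] = 1.2 / (2.5884 · 2.5884) = 1.2 / 6.7 = 0.1791
  r[X_2,X_2] = 1 (diagonal).
  r[X_2,X_3] = -0.7 / (0.8367 · 2.5884) = -0.7 / 2.1656 = -0.3232
  r[X_3,X_3] = 1 (diagonal).

R is symmetric with unit diagonal. Assembling:

R = [[1, -0.4387, 0.1791],
 [-0.4387, 1, -0.3232],
 [0.1791, -0.3232, 1]]


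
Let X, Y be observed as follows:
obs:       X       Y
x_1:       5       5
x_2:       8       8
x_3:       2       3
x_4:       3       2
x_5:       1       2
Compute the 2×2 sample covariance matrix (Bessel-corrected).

Step 1 — column means:
  mean(X) = (5 + 8 + 2 + 3 + 1) / 5 = 19/5 = 3.8
  mean(Y) = (5 + 8 + 3 + 2 + 2) / 5 = 20/5 = 4

Step 2 — sample covariance S[i,j] = (1/(n-1)) · Σ_k (x_{k,i} - mean_i) · (x_{k,j} - mean_j), with n-1 = 4.
  S[X,X] = ((1.2)·(1.2) + (4.2)·(4.2) + (-1.8)·(-1.8) + (-0.8)·(-0.8) + (-2.8)·(-2.8)) / 4 = 30.8/4 = 7.7
  S[X,Y] = ((1.2)·(1) + (4.2)·(4) + (-1.8)·(-1) + (-0.8)·(-2) + (-2.8)·(-2)) / 4 = 27/4 = 6.75
  S[Y,Y] = ((1)·(1) + (4)·(4) + (-1)·(-1) + (-2)·(-2) + (-2)·(-2)) / 4 = 26/4 = 6.5

S is symmetric (S[j,i] = S[i,j]). Assembling:

S = [[7.7, 6.75],
 [6.75, 6.5]]


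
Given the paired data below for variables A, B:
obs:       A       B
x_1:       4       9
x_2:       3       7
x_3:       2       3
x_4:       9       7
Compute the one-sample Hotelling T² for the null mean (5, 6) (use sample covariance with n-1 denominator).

Step 1 — sample mean vector:
  mean(A) = (4 + 3 + 2 + 9) / 4 = 18/4 = 4.5
  mean(B) = (9 + 7 + 3 + 7) / 4 = 26/4 = 6.5
  x̄ = (4.5, 6.5),  deviation x̄ - mu_0 = (4.5, 6.5) - (5, 6) = (-0.5, 0.5).

Step 2 — sample covariance matrix, S[i,j] = (1/(n-1)) · Σ_k (x_{k,i} - mean_i) · (x_{k,j} - mean_j), divisor n-1 = 3:
  S[A,A] = ((-0.5)·(-0.5) + (-1.5)·(-1.5) + (-2.5)·(-2.5) + (4.5)·(4.5)) / 3 = 29/3 = 9.6667
  S[A,B] = ((-0.5)·(2.5) + (-1.5)·(0.5) + (-2.5)·(-3.5) + (4.5)·(0.5)) / 3 = 9/3 = 3
  S[B,B] = ((2.5)·(2.5) + (0.5)·(0.5) + (-3.5)·(-3.5) + (0.5)·(0.5)) / 3 = 19/3 = 6.3333
  S = [[9.6667, 3],
 [3, 6.3333]].

Step 3 — invert S. det(S) = 9.6667·6.3333 - (3)² = 52.2222.
  S^{-1} = (1/det) · [[d, -b], [-b, a]] = [[0.1213, -0.0574],
 [-0.0574, 0.1851]].

Step 4 — quadratic form (x̄ - mu_0)^T · S^{-1} · (x̄ - mu_0):
  S^{-1} · (x̄ - mu_0) = (-0.0894, 0.1213),
  (x̄ - mu_0)^T · [...] = (-0.5)·(-0.0894) + (0.5)·(0.1213) = 0.1053.

Step 5 — scale by n: T² = 4 · 0.1053 = 0.4213.

T² ≈ 0.4213


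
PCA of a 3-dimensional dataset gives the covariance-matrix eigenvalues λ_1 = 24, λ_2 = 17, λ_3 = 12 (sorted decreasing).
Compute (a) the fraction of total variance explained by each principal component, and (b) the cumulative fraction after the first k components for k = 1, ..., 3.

Step 1 — total variance = trace(Sigma) = Σ λ_i = 24 + 17 + 12 = 53.

Step 2 — fraction explained by component i = λ_i / Σ λ:
  PC1: 24/53 = 0.4528
  PC2: 17/53 = 0.3208
  PC3: 12/53 = 0.2264

Step 3 — cumulative fraction after k components = (λ_1 + ... + λ_k) / Σ λ:
  k = 1: 24/53 = 0.4528
  k = 2: (24 + 17)/53 = 41/53 = 0.7736
  k = 3: (24 + 17 + 12)/53 = 53/53 = 1

Summary (fraction, with percent):

explained: PC1 0.4528 (45.28%), PC2 0.3208 (32.08%), PC3 0.2264 (22.64%);  cumulative: 0.4528, 0.7736, 1


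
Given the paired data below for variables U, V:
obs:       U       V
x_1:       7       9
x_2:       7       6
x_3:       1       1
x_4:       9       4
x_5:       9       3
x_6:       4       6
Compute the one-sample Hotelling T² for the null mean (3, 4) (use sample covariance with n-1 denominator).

Step 1 — sample mean vector:
  mean(U) = (7 + 7 + 1 + 9 + 9 + 4) / 6 = 37/6 = 6.1667
  mean(V) = (9 + 6 + 1 + 4 + 3 + 6) / 6 = 29/6 = 4.8333
  x̄ = (6.1667, 4.8333),  deviation x̄ - mu_0 = (6.1667, 4.8333) - (3, 4) = (3.1667, 0.8333).

Step 2 — sample covariance matrix, S[i,j] = (1/(n-1)) · Σ_k (x_{k,i} - mean_i) · (x_{k,j} - mean_j), divisor n-1 = 5:
  S[U,U] = ((0.8333)·(0.8333) + (0.8333)·(0.8333) + (-5.1667)·(-5.1667) + (2.8333)·(2.8333) + (2.8333)·(2.8333) + (-2.1667)·(-2.1667)) / 5 = 48.8333/5 = 9.7667
  S[U,V] = ((0.8333)·(4.1667) + (0.8333)·(1.1667) + (-5.1667)·(-3.8333) + (2.8333)·(-0.8333) + (2.8333)·(-1.8333) + (-2.1667)·(1.1667)) / 5 = 14.1667/5 = 2.8333
  S[V,V] = ((4.1667)·(4.1667) + (1.1667)·(1.1667) + (-3.8333)·(-3.8333) + (-0.8333)·(-0.8333) + (-1.8333)·(-1.8333) + (1.1667)·(1.1667)) / 5 = 38.8333/5 = 7.7667
  S = [[9.7667, 2.8333],
 [2.8333, 7.7667]].

Step 3 — invert S. det(S) = 9.7667·7.7667 - (2.8333)² = 67.8267.
  S^{-1} = (1/det) · [[d, -b], [-b, a]] = [[0.1145, -0.0418],
 [-0.0418, 0.144]].

Step 4 — quadratic form (x̄ - mu_0)^T · S^{-1} · (x̄ - mu_0):
  S^{-1} · (x̄ - mu_0) = (0.3278, -0.0123),
  (x̄ - mu_0)^T · [...] = (3.1667)·(0.3278) + (0.8333)·(-0.0123) = 1.0278.

Step 5 — scale by n: T² = 6 · 1.0278 = 6.1667.

T² ≈ 6.1667


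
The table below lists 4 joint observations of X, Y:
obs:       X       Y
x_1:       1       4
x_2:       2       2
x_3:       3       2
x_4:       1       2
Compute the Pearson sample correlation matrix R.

Step 1 — column means:
  mean(X) = (1 + 2 + 3 + 1) / 4 = 7/4 = 1.75
  mean(Y) = (4 + 2 + 2 + 2) / 4 = 10/4 = 2.5

Step 2 — sample variances and covariances s[i,j] = (1/(n-1)) · Σ_k (x_{k,i} - mean_i) · (x_{k,j} - mean_j), with n-1 = 3:
  s[X,X] = ((-0.75)·(-0.75) + (0.25)·(0.25) + (1.25)·(1.25) + (-0.75)·(-0.75)) / 3 = 2.75/3 = 0.9167
  s[X,Y] = ((-0.75)·(1.5) + (0.25)·(-0.5) + (1.25)·(-0.5) + (-0.75)·(-0.5)) / 3 = -1.5/3 = -0.5
  s[Y,Y] = ((1.5)·(1.5) + (-0.5)·(-0.5) + (-0.5)·(-0.5) + (-0.5)·(-0.5)) / 3 = 3/3 = 1
  Sample standard deviations s_i = √(s[i,i]):
  s(X) = √(0.9167) = 0.9574
  s(Y) = √(1) = 1

Step 3 — r_{ij} = s_{ij} / (s_i · s_j):
  r[X,X] = 1 (diagonal).
  r[X,Y] = -0.5 / (0.9574 · 1) = -0.5 / 0.9574 = -0.5222
  r[Y,Y] = 1 (diagonal).

R is symmetric with unit diagonal. Assembling:

R = [[1, -0.5222],
 [-0.5222, 1]]


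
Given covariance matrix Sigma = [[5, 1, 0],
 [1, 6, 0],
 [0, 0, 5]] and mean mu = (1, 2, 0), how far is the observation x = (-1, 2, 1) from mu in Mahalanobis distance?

Step 1 — centre the observation: (x - mu) = (-2, 0, 1).

Step 2 — invert Sigma (cofactor / det for 3×3, or solve directly):
  Sigma^{-1} = [[0.2069, -0.0345, 0],
 [-0.0345, 0.1724, 0],
 [0, 0, 0.2]].

Step 3 — form the quadratic (x - mu)^T · Sigma^{-1} · (x - mu):
  Sigma^{-1} · (x - mu) = (-0.4138, 0.069, 0.2).
  (x - mu)^T · [Sigma^{-1} · (x - mu)] = (-2)·(-0.4138) + (0)·(0.069) + (1)·(0.2) = 1.0276.

Step 4 — take square root: d = √(1.0276) ≈ 1.0137.

d(x, mu) = √(1.0276) ≈ 1.0137


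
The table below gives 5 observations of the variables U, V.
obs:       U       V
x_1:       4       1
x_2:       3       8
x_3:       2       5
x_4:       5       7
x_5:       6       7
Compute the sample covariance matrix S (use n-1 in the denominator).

Step 1 — column means:
  mean(U) = (4 + 3 + 2 + 5 + 6) / 5 = 20/5 = 4
  mean(V) = (1 + 8 + 5 + 7 + 7) / 5 = 28/5 = 5.6

Step 2 — sample covariance S[i,j] = (1/(n-1)) · Σ_k (x_{k,i} - mean_i) · (x_{k,j} - mean_j), with n-1 = 4.
  S[U,U] = ((0)·(0) + (-1)·(-1) + (-2)·(-2) + (1)·(1) + (2)·(2)) / 4 = 10/4 = 2.5
  S[U,V] = ((0)·(-4.6) + (-1)·(2.4) + (-2)·(-0.6) + (1)·(1.4) + (2)·(1.4)) / 4 = 3/4 = 0.75
  S[V,V] = ((-4.6)·(-4.6) + (2.4)·(2.4) + (-0.6)·(-0.6) + (1.4)·(1.4) + (1.4)·(1.4)) / 4 = 31.2/4 = 7.8

S is symmetric (S[j,i] = S[i,j]). Assembling:

S = [[2.5, 0.75],
 [0.75, 7.8]]


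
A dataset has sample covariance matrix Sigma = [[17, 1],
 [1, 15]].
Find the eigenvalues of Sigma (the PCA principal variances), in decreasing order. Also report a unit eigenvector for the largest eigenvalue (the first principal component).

Step 1 — characteristic polynomial of 2×2 Sigma:
  det(Sigma - λI) = λ² - trace · λ + det = 0.
  trace = 17 + 15 = 32, det = 17·15 - (1)² = 254.
Step 2 — discriminant:
  Δ = trace² - 4·det = 1024 - 1016 = 8.
Step 3 — eigenvalues:
  λ = (trace ± √Δ)/2 = (32 ± 2.8284)/2,
  λ_1 = 17.4142,  λ_2 = 14.5858.

Step 4 — unit eigenvector for λ_1: solve (Sigma - λ_1 I)v = 0. First row:
  (17 - 17.4142)·v_x + (1)·v_y = 0, i.e. (-0.4142)·v_x + (1)·v_y = 0,
  so v ∝ (b, λ_1 - a) = (1, 0.4142) = u.
  ||u|| = √((1)² + (0.4142)²) = √(1.1716) ≈ 1.0824,
  v_1 = u/||u|| ≈ (0.9239, 0.3827) (||v_1|| = 1).

λ_1 = 17.4142,  λ_2 = 14.5858;  v_1 ≈ (0.9239, 0.3827)


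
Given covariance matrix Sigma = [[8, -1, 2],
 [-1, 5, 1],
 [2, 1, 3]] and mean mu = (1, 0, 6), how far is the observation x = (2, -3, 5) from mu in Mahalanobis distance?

Step 1 — centre the observation: (x - mu) = (1, -3, -1).

Step 2 — invert Sigma (cofactor / det for 3×3, or solve directly):
  Sigma^{-1} = [[0.1647, 0.0588, -0.1294],
 [0.0588, 0.2353, -0.1176],
 [-0.1294, -0.1176, 0.4588]].

Step 3 — form the quadratic (x - mu)^T · Sigma^{-1} · (x - mu):
  Sigma^{-1} · (x - mu) = (0.1176, -0.5294, -0.2353).
  (x - mu)^T · [Sigma^{-1} · (x - mu)] = (1)·(0.1176) + (-3)·(-0.5294) + (-1)·(-0.2353) = 1.9412.

Step 4 — take square root: d = √(1.9412) ≈ 1.3933.

d(x, mu) = √(1.9412) ≈ 1.3933


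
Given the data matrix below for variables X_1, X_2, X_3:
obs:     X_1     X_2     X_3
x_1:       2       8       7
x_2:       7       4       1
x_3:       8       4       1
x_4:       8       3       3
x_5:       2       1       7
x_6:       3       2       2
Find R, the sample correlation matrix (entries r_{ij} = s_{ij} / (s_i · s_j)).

Step 1 — column means:
  mean(X_1) = (2 + 7 + 8 + 8 + 2 + 3) / 6 = 30/6 = 5
  mean(X_2) = (8 + 4 + 4 + 3 + 1 + 2) / 6 = 22/6 = 3.6667
  mean(X_3) = (7 + 1 + 1 + 3 + 7 + 2) / 6 = 21/6 = 3.5

Step 2 — sample variances and covariances s[i,j] = (1/(n-1)) · Σ_k (x_{k,i} - mean_i) · (x_{k,j} - mean_j), with n-1 = 5:
  s[X_1,X_1] = ((-3)·(-3) + (2)·(2) + (3)·(3) + (3)·(3) + (-3)·(-3) + (-2)·(-2)) / 5 = 44/5 = 8.8
  s[X_1,X_2] = ((-3)·(4.3333) + (2)·(0.3333) + (3)·(0.3333) + (3)·(-0.6667) + (-3)·(-2.6667) + (-2)·(-1.6667)) / 5 = -2/5 = -0.4
  s[X_1,X_3] = ((-3)·(3.5) + (2)·(-2.5) + (3)·(-2.5) + (3)·(-0.5) + (-3)·(3.5) + (-2)·(-1.5)) / 5 = -32/5 = -6.4
  s[X_2,X_2] = ((4.3333)·(4.3333) + (0.3333)·(0.3333) + (0.3333)·(0.3333) + (-0.6667)·(-0.6667) + (-2.6667)·(-2.6667) + (-1.6667)·(-1.6667)) / 5 = 29.3333/5 = 5.8667
  s[X_2,X_3] = ((4.3333)·(3.5) + (0.3333)·(-2.5) + (0.3333)·(-2.5) + (-0.6667)·(-0.5) + (-2.6667)·(3.5) + (-1.6667)·(-1.5)) / 5 = 7/5 = 1.4
  s[X_3,X_3] = ((3.5)·(3.5) + (-2.5)·(-2.5) + (-2.5)·(-2.5) + (-0.5)·(-0.5) + (3.5)·(3.5) + (-1.5)·(-1.5)) / 5 = 39.5/5 = 7.9
  Sample standard deviations s_i = √(s[i,i]):
  s(X_1) = √(8.8) = 2.9665
  s(X_2) = √(5.8667) = 2.4221
  s(X_3) = √(7.9) = 2.8107

Step 3 — r_{ij} = s_{ij} / (s_i · s_j):
  r[X_1,X_1] = 1 (diagonal).
  r[X_1,X_2] = -0.4 / (2.9665 · 2.4221) = -0.4 / 7.1852 = -0.0557
  r[X_1,X_3] = -6.4 / (2.9665 · 2.8107) = -6.4 / 8.3379 = -0.7676
  r[X_2,X_2] = 1 (diagonal).
  r[X_2,X_3] = 1.4 / (2.4221 · 2.8107) = 1.4 / 6.8078 = 0.2056
  r[X_3,X_3] = 1 (diagonal).

R is symmetric with unit diagonal. Assembling:

R = [[1, -0.0557, -0.7676],
 [-0.0557, 1, 0.2056],
 [-0.7676, 0.2056, 1]]


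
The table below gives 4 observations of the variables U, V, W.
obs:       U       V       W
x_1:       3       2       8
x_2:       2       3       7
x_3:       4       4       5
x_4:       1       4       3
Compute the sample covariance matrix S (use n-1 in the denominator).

Step 1 — column means:
  mean(U) = (3 + 2 + 4 + 1) / 4 = 10/4 = 2.5
  mean(V) = (2 + 3 + 4 + 4) / 4 = 13/4 = 3.25
  mean(W) = (8 + 7 + 5 + 3) / 4 = 23/4 = 5.75

Step 2 — sample covariance S[i,j] = (1/(n-1)) · Σ_k (x_{k,i} - mean_i) · (x_{k,j} - mean_j), with n-1 = 3.
  S[U,U] = ((0.5)·(0.5) + (-0.5)·(-0.5) + (1.5)·(1.5) + (-1.5)·(-1.5)) / 3 = 5/3 = 1.6667
  S[U,V] = ((0.5)·(-1.25) + (-0.5)·(-0.25) + (1.5)·(0.75) + (-1.5)·(0.75)) / 3 = -0.5/3 = -0.1667
  S[U,W] = ((0.5)·(2.25) + (-0.5)·(1.25) + (1.5)·(-0.75) + (-1.5)·(-2.75)) / 3 = 3.5/3 = 1.1667
  S[V,V] = ((-1.25)·(-1.25) + (-0.25)·(-0.25) + (0.75)·(0.75) + (0.75)·(0.75)) / 3 = 2.75/3 = 0.9167
  S[V,W] = ((-1.25)·(2.25) + (-0.25)·(1.25) + (0.75)·(-0.75) + (0.75)·(-2.75)) / 3 = -5.75/3 = -1.9167
  S[W,W] = ((2.25)·(2.25) + (1.25)·(1.25) + (-0.75)·(-0.75) + (-2.75)·(-2.75)) / 3 = 14.75/3 = 4.9167

S is symmetric (S[j,i] = S[i,j]). Assembling:

S = [[1.6667, -0.1667, 1.1667],
 [-0.1667, 0.9167, -1.9167],
 [1.1667, -1.9167, 4.9167]]


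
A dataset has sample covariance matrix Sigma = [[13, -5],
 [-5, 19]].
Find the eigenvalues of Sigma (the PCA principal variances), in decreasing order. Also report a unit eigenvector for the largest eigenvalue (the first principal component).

Step 1 — characteristic polynomial of 2×2 Sigma:
  det(Sigma - λI) = λ² - trace · λ + det = 0.
  trace = 13 + 19 = 32, det = 13·19 - (-5)² = 222.
Step 2 — discriminant:
  Δ = trace² - 4·det = 1024 - 888 = 136.
Step 3 — eigenvalues:
  λ = (trace ± √Δ)/2 = (32 ± 11.6619)/2,
  λ_1 = 21.831,  λ_2 = 10.169.

Step 4 — unit eigenvector for λ_1: solve (Sigma - λ_1 I)v = 0. First row:
  (13 - 21.831)·v_x + (-5)·v_y = 0, i.e. (-8.831)·v_x + (-5)·v_y = 0,
  so v ∝ (b, λ_1 - a) = (-5, 8.831); multiply by -1 so the first entry is positive: u = (5, -8.831).
  ||u|| = √((5)² + (-8.831)²) = √(102.9857) ≈ 10.1482,
  v_1 = u/||u|| ≈ (0.4927, -0.8702) (||v_1|| = 1).

λ_1 = 21.831,  λ_2 = 10.169;  v_1 ≈ (0.4927, -0.8702)


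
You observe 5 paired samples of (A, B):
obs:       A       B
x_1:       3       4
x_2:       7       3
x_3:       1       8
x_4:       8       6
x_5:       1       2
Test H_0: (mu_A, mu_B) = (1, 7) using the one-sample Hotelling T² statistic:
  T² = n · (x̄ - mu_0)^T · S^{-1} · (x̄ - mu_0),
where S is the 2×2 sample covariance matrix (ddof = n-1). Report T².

Step 1 — sample mean vector:
  mean(A) = (3 + 7 + 1 + 8 + 1) / 5 = 20/5 = 4
  mean(B) = (4 + 3 + 8 + 6 + 2) / 5 = 23/5 = 4.6
  x̄ = (4, 4.6),  deviation x̄ - mu_0 = (4, 4.6) - (1, 7) = (3, -2.4).

Step 2 — sample covariance matrix, S[i,j] = (1/(n-1)) · Σ_k (x_{k,i} - mean_i) · (x_{k,j} - mean_j), divisor n-1 = 4:
  S[A,A] = ((-1)·(-1) + (3)·(3) + (-3)·(-3) + (4)·(4) + (-3)·(-3)) / 4 = 44/4 = 11
  S[A,B] = ((-1)·(-0.6) + (3)·(-1.6) + (-3)·(3.4) + (4)·(1.4) + (-3)·(-2.6)) / 4 = -1/4 = -0.25
  S[B,B] = ((-0.6)·(-0.6) + (-1.6)·(-1.6) + (3.4)·(3.4) + (1.4)·(1.4) + (-2.6)·(-2.6)) / 4 = 23.2/4 = 5.8
  S = [[11, -0.25],
 [-0.25, 5.8]].

Step 3 — invert S. det(S) = 11·5.8 - (-0.25)² = 63.7375.
  S^{-1} = (1/det) · [[d, -b], [-b, a]] = [[0.091, 0.0039],
 [0.0039, 0.1726]].

Step 4 — quadratic form (x̄ - mu_0)^T · S^{-1} · (x̄ - mu_0):
  S^{-1} · (x̄ - mu_0) = (0.2636, -0.4024),
  (x̄ - mu_0)^T · [...] = (3)·(0.2636) + (-2.4)·(-0.4024) = 1.7566.

Step 5 — scale by n: T² = 5 · 1.7566 = 8.7829.

T² ≈ 8.7829


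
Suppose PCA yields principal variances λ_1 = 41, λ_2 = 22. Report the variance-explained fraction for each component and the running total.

Step 1 — total variance = trace(Sigma) = Σ λ_i = 41 + 22 = 63.

Step 2 — fraction explained by component i = λ_i / Σ λ:
  PC1: 41/63 = 0.6508
  PC2: 22/63 = 0.3492

Step 3 — cumulative fraction after k components = (λ_1 + ... + λ_k) / Σ λ:
  k = 1: 41/63 = 0.6508
  k = 2: (41 + 22)/63 = 63/63 = 1

Summary (fraction, with percent):

explained: PC1 0.6508 (65.08%), PC2 0.3492 (34.92%);  cumulative: 0.6508, 1


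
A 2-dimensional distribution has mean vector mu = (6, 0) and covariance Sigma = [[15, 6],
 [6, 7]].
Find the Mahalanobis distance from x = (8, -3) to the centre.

Step 1 — centre the observation: (x - mu) = (2, -3).

Step 2 — invert Sigma. det(Sigma) = 15·7 - (6)² = 69.
  Sigma^{-1} = (1/det) · [[d, -b], [-b, a]] = [[0.1014, -0.087],
 [-0.087, 0.2174]].

Step 3 — form the quadratic (x - mu)^T · Sigma^{-1} · (x - mu):
  Sigma^{-1} · (x - mu) = (0.4638, -0.8261).
  (x - mu)^T · [Sigma^{-1} · (x - mu)] = (2)·(0.4638) + (-3)·(-0.8261) = 3.4058.

Step 4 — take square root: d = √(3.4058) ≈ 1.8455.

d(x, mu) = √(3.4058) ≈ 1.8455


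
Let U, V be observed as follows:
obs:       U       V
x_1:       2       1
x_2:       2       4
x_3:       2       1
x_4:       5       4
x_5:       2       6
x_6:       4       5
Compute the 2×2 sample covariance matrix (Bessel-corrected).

Step 1 — column means:
  mean(U) = (2 + 2 + 2 + 5 + 2 + 4) / 6 = 17/6 = 2.8333
  mean(V) = (1 + 4 + 1 + 4 + 6 + 5) / 6 = 21/6 = 3.5

Step 2 — sample covariance S[i,j] = (1/(n-1)) · Σ_k (x_{k,i} - mean_i) · (x_{k,j} - mean_j), with n-1 = 5.
  S[U,U] = ((-0.8333)·(-0.8333) + (-0.8333)·(-0.8333) + (-0.8333)·(-0.8333) + (2.1667)·(2.1667) + (-0.8333)·(-0.8333) + (1.1667)·(1.1667)) / 5 = 8.8333/5 = 1.7667
  S[U,V] = ((-0.8333)·(-2.5) + (-0.8333)·(0.5) + (-0.8333)·(-2.5) + (2.1667)·(0.5) + (-0.8333)·(2.5) + (1.1667)·(1.5)) / 5 = 4.5/5 = 0.9
  S[V,V] = ((-2.5)·(-2.5) + (0.5)·(0.5) + (-2.5)·(-2.5) + (0.5)·(0.5) + (2.5)·(2.5) + (1.5)·(1.5)) / 5 = 21.5/5 = 4.3

S is symmetric (S[j,i] = S[i,j]). Assembling:

S = [[1.7667, 0.9],
 [0.9, 4.3]]


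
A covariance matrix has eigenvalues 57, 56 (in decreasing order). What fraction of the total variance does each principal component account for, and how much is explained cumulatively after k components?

Step 1 — total variance = trace(Sigma) = Σ λ_i = 57 + 56 = 113.

Step 2 — fraction explained by component i = λ_i / Σ λ:
  PC1: 57/113 = 0.5044
  PC2: 56/113 = 0.4956

Step 3 — cumulative fraction after k components = (λ_1 + ... + λ_k) / Σ λ:
  k = 1: 57/113 = 0.5044
  k = 2: (57 + 56)/113 = 113/113 = 1

Summary (fraction, with percent):

explained: PC1 0.5044 (50.44%), PC2 0.4956 (49.56%);  cumulative: 0.5044, 1


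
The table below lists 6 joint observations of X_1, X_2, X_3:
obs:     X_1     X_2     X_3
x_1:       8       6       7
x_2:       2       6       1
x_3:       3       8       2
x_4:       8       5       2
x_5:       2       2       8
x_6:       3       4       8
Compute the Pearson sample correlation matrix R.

Step 1 — column means:
  mean(X_1) = (8 + 2 + 3 + 8 + 2 + 3) / 6 = 26/6 = 4.3333
  mean(X_2) = (6 + 6 + 8 + 5 + 2 + 4) / 6 = 31/6 = 5.1667
  mean(X_3) = (7 + 1 + 2 + 2 + 8 + 8) / 6 = 28/6 = 4.6667

Step 2 — sample variances and covariances s[i,j] = (1/(n-1)) · Σ_k (x_{k,i} - mean_i) · (x_{k,j} - mean_j), with n-1 = 5:
  s[X_1,X_1] = ((3.6667)·(3.6667) + (-2.3333)·(-2.3333) + (-1.3333)·(-1.3333) + (3.6667)·(3.6667) + (-2.3333)·(-2.3333) + (-1.3333)·(-1.3333)) / 5 = 41.3333/5 = 8.2667
  s[X_1,X_2] = ((3.6667)·(0.8333) + (-2.3333)·(0.8333) + (-1.3333)·(2.8333) + (3.6667)·(-0.1667) + (-2.3333)·(-3.1667) + (-1.3333)·(-1.1667)) / 5 = 5.6667/5 = 1.1333
  s[X_1,X_3] = ((3.6667)·(2.3333) + (-2.3333)·(-3.6667) + (-1.3333)·(-2.6667) + (3.6667)·(-2.6667) + (-2.3333)·(3.3333) + (-1.3333)·(3.3333)) / 5 = -1.3333/5 = -0.2667
  s[X_2,X_2] = ((0.8333)·(0.8333) + (0.8333)·(0.8333) + (2.8333)·(2.8333) + (-0.1667)·(-0.1667) + (-3.1667)·(-3.1667) + (-1.1667)·(-1.1667)) / 5 = 20.8333/5 = 4.1667
  s[X_2,X_3] = ((0.8333)·(2.3333) + (0.8333)·(-3.6667) + (2.8333)·(-2.6667) + (-0.1667)·(-2.6667) + (-3.1667)·(3.3333) + (-1.1667)·(3.3333)) / 5 = -22.6667/5 = -4.5333
  s[X_3,X_3] = ((2.3333)·(2.3333) + (-3.6667)·(-3.6667) + (-2.6667)·(-2.6667) + (-2.6667)·(-2.6667) + (3.3333)·(3.3333) + (3.3333)·(3.3333)) / 5 = 55.3333/5 = 11.0667
  Sample standard deviations s_i = √(s[i,i]):
  s(X_1) = √(8.2667) = 2.8752
  s(X_2) = √(4.1667) = 2.0412
  s(X_3) = √(11.0667) = 3.3267

Step 3 — r_{ij} = s_{ij} / (s_i · s_j):
  r[X_1,X_1] = 1 (diagonal).
  r[X_1,X_2] = 1.1333 / (2.8752 · 2.0412) = 1.1333 / 5.8689 = 0.1931
  r[X_1,X_3] = -0.2667 / (2.8752 · 3.3267) = -0.2667 / 9.5648 = -0.0279
  r[X_2,X_2] = 1 (diagonal).
  r[X_2,X_3] = -4.5333 / (2.0412 · 3.3267) = -4.5333 / 6.7905 = -0.6676
  r[X_3,X_3] = 1 (diagonal).

R is symmetric with unit diagonal. Assembling:

R = [[1, 0.1931, -0.0279],
 [0.1931, 1, -0.6676],
 [-0.0279, -0.6676, 1]]


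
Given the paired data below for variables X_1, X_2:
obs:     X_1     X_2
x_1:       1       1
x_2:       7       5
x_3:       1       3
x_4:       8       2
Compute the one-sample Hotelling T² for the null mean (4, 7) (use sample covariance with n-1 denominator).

Step 1 — sample mean vector:
  mean(X_1) = (1 + 7 + 1 + 8) / 4 = 17/4 = 4.25
  mean(X_2) = (1 + 5 + 3 + 2) / 4 = 11/4 = 2.75
  x̄ = (4.25, 2.75),  deviation x̄ - mu_0 = (4.25, 2.75) - (4, 7) = (0.25, -4.25).

Step 2 — sample covariance matrix, S[i,j] = (1/(n-1)) · Σ_k (x_{k,i} - mean_i) · (x_{k,j} - mean_j), divisor n-1 = 3:
  S[X_1,X_1] = ((-3.25)·(-3.25) + (2.75)·(2.75) + (-3.25)·(-3.25) + (3.75)·(3.75)) / 3 = 42.75/3 = 14.25
  S[X_1,X_2] = ((-3.25)·(-1.75) + (2.75)·(2.25) + (-3.25)·(0.25) + (3.75)·(-0.75)) / 3 = 8.25/3 = 2.75
  S[X_2,X_2] = ((-1.75)·(-1.75) + (2.25)·(2.25) + (0.25)·(0.25) + (-0.75)·(-0.75)) / 3 = 8.75/3 = 2.9167
  S = [[14.25, 2.75],
 [2.75, 2.9167]].

Step 3 — invert S. det(S) = 14.25·2.9167 - (2.75)² = 34.
  S^{-1} = (1/det) · [[d, -b], [-b, a]] = [[0.0858, -0.0809],
 [-0.0809, 0.4191]].

Step 4 — quadratic form (x̄ - mu_0)^T · S^{-1} · (x̄ - mu_0):
  S^{-1} · (x̄ - mu_0) = (0.3652, -1.8015),
  (x̄ - mu_0)^T · [...] = (0.25)·(0.3652) + (-4.25)·(-1.8015) = 7.7475.

Step 5 — scale by n: T² = 4 · 7.7475 = 30.9902.

T² ≈ 30.9902


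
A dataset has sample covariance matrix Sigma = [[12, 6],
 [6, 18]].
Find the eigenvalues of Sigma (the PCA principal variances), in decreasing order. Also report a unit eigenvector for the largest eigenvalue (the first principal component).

Step 1 — characteristic polynomial of 2×2 Sigma:
  det(Sigma - λI) = λ² - trace · λ + det = 0.
  trace = 12 + 18 = 30, det = 12·18 - (6)² = 180.
Step 2 — discriminant:
  Δ = trace² - 4·det = 900 - 720 = 180.
Step 3 — eigenvalues:
  λ = (trace ± √Δ)/2 = (30 ± 13.4164)/2,
  λ_1 = 21.7082,  λ_2 = 8.2918.

Step 4 — unit eigenvector for λ_1: solve (Sigma - λ_1 I)v = 0. First row:
  (12 - 21.7082)·v_x + (6)·v_y = 0, i.e. (-9.7082)·v_x + (6)·v_y = 0,
  so v ∝ (b, λ_1 - a) = (6, 9.7082) = u.
  ||u|| = √((6)² + (9.7082)²) = √(130.2492) ≈ 11.4127,
  v_1 = u/||u|| ≈ (0.5257, 0.8507) (||v_1|| = 1).

λ_1 = 21.7082,  λ_2 = 8.2918;  v_1 ≈ (0.5257, 0.8507)


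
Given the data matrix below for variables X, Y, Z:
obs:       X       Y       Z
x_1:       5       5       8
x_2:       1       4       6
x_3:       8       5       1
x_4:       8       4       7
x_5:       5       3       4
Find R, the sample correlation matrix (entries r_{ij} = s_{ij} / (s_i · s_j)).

Step 1 — column means:
  mean(X) = (5 + 1 + 8 + 8 + 5) / 5 = 27/5 = 5.4
  mean(Y) = (5 + 4 + 5 + 4 + 3) / 5 = 21/5 = 4.2
  mean(Z) = (8 + 6 + 1 + 7 + 4) / 5 = 26/5 = 5.2

Step 2 — sample variances and covariances s[i,j] = (1/(n-1)) · Σ_k (x_{k,i} - mean_i) · (x_{k,j} - mean_j), with n-1 = 4:
  s[X,X] = ((-0.4)·(-0.4) + (-4.4)·(-4.4) + (2.6)·(2.6) + (2.6)·(2.6) + (-0.4)·(-0.4)) / 4 = 33.2/4 = 8.3
  s[X,Y] = ((-0.4)·(0.8) + (-4.4)·(-0.2) + (2.6)·(0.8) + (2.6)·(-0.2) + (-0.4)·(-1.2)) / 4 = 2.6/4 = 0.65
  s[X,Z] = ((-0.4)·(2.8) + (-4.4)·(0.8) + (2.6)·(-4.2) + (2.6)·(1.8) + (-0.4)·(-1.2)) / 4 = -10.4/4 = -2.6
  s[Y,Y] = ((0.8)·(0.8) + (-0.2)·(-0.2) + (0.8)·(0.8) + (-0.2)·(-0.2) + (-1.2)·(-1.2)) / 4 = 2.8/4 = 0.7
  s[Y,Z] = ((0.8)·(2.8) + (-0.2)·(0.8) + (0.8)·(-4.2) + (-0.2)·(1.8) + (-1.2)·(-1.2)) / 4 = -0.2/4 = -0.05
  s[Z,Z] = ((2.8)·(2.8) + (0.8)·(0.8) + (-4.2)·(-4.2) + (1.8)·(1.8) + (-1.2)·(-1.2)) / 4 = 30.8/4 = 7.7
  Sample standard deviations s_i = √(s[i,i]):
  s(X) = √(8.3) = 2.881
  s(Y) = √(0.7) = 0.8367
  s(Z) = √(7.7) = 2.7749

Step 3 — r_{ij} = s_{ij} / (s_i · s_j):
  r[X,X] = 1 (diagonal).
  r[X,Y] = 0.65 / (2.881 · 0.8367) = 0.65 / 2.4104 = 0.2697
  r[X,Z] = -2.6 / (2.881 · 2.7749) = -2.6 / 7.9944 = -0.3252
  r[Y,Y] = 1 (diagonal).
  r[Y,Z] = -0.05 / (0.8367 · 2.7749) = -0.05 / 2.3216 = -0.0215
  r[Z,Z] = 1 (diagonal).

R is symmetric with unit diagonal. Assembling:

R = [[1, 0.2697, -0.3252],
 [0.2697, 1, -0.0215],
 [-0.3252, -0.0215, 1]]


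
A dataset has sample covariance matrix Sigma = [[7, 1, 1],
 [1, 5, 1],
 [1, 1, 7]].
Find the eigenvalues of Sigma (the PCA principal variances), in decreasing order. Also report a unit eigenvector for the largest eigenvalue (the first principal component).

Step 1 — characteristic polynomial p(λ) = det(λI - Sigma) = λ³ - tr·λ² + c_1·λ - det, where tr = trace, c_1 = sum of the principal 2×2 minors, det = det(Sigma):
  tr = 7 + 5 + 7 = 19,
  c_1 = (7·5 - (1)²) + (7·7 - (1)²) + (5·7 - (1)²) = 34 + 48 + 34 = 116,
  det = 7·(5·7 - (1)²) - (1)·((1)·7 - (1)·(1)) + (1)·((1)·(1) - 5·(1)) = 7·(34) - (1)·(6) + (1)·(-4) = 228.
  So p(λ) = λ³ - 19λ² + 116λ - 228.
Step 2 — look for an integer root (rational root theorem: any rational root is an integer divisor of 228). Testing λ = 6:
  p(6) = 216 - 684 + 696 - 228 = 0  ✓
  Dividing out (λ - 6): p(λ) = (λ - 6)(λ² - 13λ + 38).
Step 3 — remaining eigenvalues from the quadratic λ² - 13λ + 38 = 0:
  Δ = 13² - 4·38 = 169 - 152 = 17,  λ = (13 ± √17)/2 = (13 ± 4.1231)/2 ≈ 8.5616 or 4.4384.
  Sorted: λ_1 = 8.5616,  λ_2 = 6,  λ_3 = 4.4384  (check: sum = 19 = tr ✓).

Step 4 — unit eigenvector for λ_1 ≈ 8.5616: v spans the null space of (Sigma - λ_1 I), whose rows are
  r_1 = (-1.5616, 1, 1),  r_2 = (1, -3.5616, 1),  r_3 = (1, 1, -1.5616).
  v is orthogonal to every row, so take v ∝ r_1 × r_2 = ((1)·(1) - (1)·(-3.5616), (1)·(1) - (-1.5616)·(1), (-1.5616)·(-3.5616) - (1)·(1)) ≈ (4.5616, 2.5616, 4.5616).
  Let u = (4.5616, 2.5616, 4.5616).
  ||u|| = √((4.5616)² + (2.5616)² + (4.5616)²) = √(48.1771) ≈ 6.941,  v_1 = u/||u|| ≈ (0.6572, 0.369, 0.6572) (||v_1|| = 1).

λ_1 = 8.5616,  λ_2 = 6,  λ_3 = 4.4384;  v_1 ≈ (0.6572, 0.369, 0.6572)


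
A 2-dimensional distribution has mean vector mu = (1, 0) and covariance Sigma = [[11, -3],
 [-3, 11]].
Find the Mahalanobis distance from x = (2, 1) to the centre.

Step 1 — centre the observation: (x - mu) = (1, 1).

Step 2 — invert Sigma. det(Sigma) = 11·11 - (-3)² = 112.
  Sigma^{-1} = (1/det) · [[d, -b], [-b, a]] = [[0.0982, 0.0268],
 [0.0268, 0.0982]].

Step 3 — form the quadratic (x - mu)^T · Sigma^{-1} · (x - mu):
  Sigma^{-1} · (x - mu) = (0.125, 0.125).
  (x - mu)^T · [Sigma^{-1} · (x - mu)] = (1)·(0.125) + (1)·(0.125) = 0.25.

Step 4 — take square root: d = √(0.25) ≈ 0.5.

d(x, mu) = √(0.25) ≈ 0.5


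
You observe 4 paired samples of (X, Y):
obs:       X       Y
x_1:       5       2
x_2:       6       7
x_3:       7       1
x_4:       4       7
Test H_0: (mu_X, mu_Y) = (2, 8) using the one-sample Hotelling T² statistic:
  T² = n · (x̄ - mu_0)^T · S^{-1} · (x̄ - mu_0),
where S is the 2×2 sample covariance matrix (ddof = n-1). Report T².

Step 1 — sample mean vector:
  mean(X) = (5 + 6 + 7 + 4) / 4 = 22/4 = 5.5
  mean(Y) = (2 + 7 + 1 + 7) / 4 = 17/4 = 4.25
  x̄ = (5.5, 4.25),  deviation x̄ - mu_0 = (5.5, 4.25) - (2, 8) = (3.5, -3.75).

Step 2 — sample covariance matrix, S[i,j] = (1/(n-1)) · Σ_k (x_{k,i} - mean_i) · (x_{k,j} - mean_j), divisor n-1 = 3:
  S[X,X] = ((-0.5)·(-0.5) + (0.5)·(0.5) + (1.5)·(1.5) + (-1.5)·(-1.5)) / 3 = 5/3 = 1.6667
  S[X,Y] = ((-0.5)·(-2.25) + (0.5)·(2.75) + (1.5)·(-3.25) + (-1.5)·(2.75)) / 3 = -6.5/3 = -2.1667
  S[Y,Y] = ((-2.25)·(-2.25) + (2.75)·(2.75) + (-3.25)·(-3.25) + (2.75)·(2.75)) / 3 = 30.75/3 = 10.25
  S = [[1.6667, -2.1667],
 [-2.1667, 10.25]].

Step 3 — invert S. det(S) = 1.6667·10.25 - (-2.1667)² = 12.3889.
  S^{-1} = (1/det) · [[d, -b], [-b, a]] = [[0.8274, 0.1749],
 [0.1749, 0.1345]].

Step 4 — quadratic form (x̄ - mu_0)^T · S^{-1} · (x̄ - mu_0):
  S^{-1} · (x̄ - mu_0) = (2.2399, 0.1076),
  (x̄ - mu_0)^T · [...] = (3.5)·(2.2399) + (-3.75)·(0.1076) = 7.4361.

Step 5 — scale by n: T² = 4 · 7.4361 = 29.7444.

T² ≈ 29.7444


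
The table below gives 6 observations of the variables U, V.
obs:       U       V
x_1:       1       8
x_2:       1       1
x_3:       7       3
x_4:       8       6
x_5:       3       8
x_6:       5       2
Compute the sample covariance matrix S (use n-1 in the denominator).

Step 1 — column means:
  mean(U) = (1 + 1 + 7 + 8 + 3 + 5) / 6 = 25/6 = 4.1667
  mean(V) = (8 + 1 + 3 + 6 + 8 + 2) / 6 = 28/6 = 4.6667

Step 2 — sample covariance S[i,j] = (1/(n-1)) · Σ_k (x_{k,i} - mean_i) · (x_{k,j} - mean_j), with n-1 = 5.
  S[U,U] = ((-3.1667)·(-3.1667) + (-3.1667)·(-3.1667) + (2.8333)·(2.8333) + (3.8333)·(3.8333) + (-1.1667)·(-1.1667) + (0.8333)·(0.8333)) / 5 = 44.8333/5 = 8.9667
  S[U,V] = ((-3.1667)·(3.3333) + (-3.1667)·(-3.6667) + (2.8333)·(-1.6667) + (3.8333)·(1.3333) + (-1.1667)·(3.3333) + (0.8333)·(-2.6667)) / 5 = -4.6667/5 = -0.9333
  S[V,V] = ((3.3333)·(3.3333) + (-3.6667)·(-3.6667) + (-1.6667)·(-1.6667) + (1.3333)·(1.3333) + (3.3333)·(3.3333) + (-2.6667)·(-2.6667)) / 5 = 47.3333/5 = 9.4667

S is symmetric (S[j,i] = S[i,j]). Assembling:

S = [[8.9667, -0.9333],
 [-0.9333, 9.4667]]


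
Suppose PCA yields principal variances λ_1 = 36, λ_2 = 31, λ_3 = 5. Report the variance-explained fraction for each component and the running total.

Step 1 — total variance = trace(Sigma) = Σ λ_i = 36 + 31 + 5 = 72.

Step 2 — fraction explained by component i = λ_i / Σ λ:
  PC1: 36/72 = 0.5
  PC2: 31/72 = 0.4306
  PC3: 5/72 = 0.0694

Step 3 — cumulative fraction after k components = (λ_1 + ... + λ_k) / Σ λ:
  k = 1: 36/72 = 0.5
  k = 2: (36 + 31)/72 = 67/72 = 0.9306
  k = 3: (36 + 31 + 5)/72 = 72/72 = 1

Summary (fraction, with percent):

explained: PC1 0.5 (50%), PC2 0.4306 (43.06%), PC3 0.0694 (6.94%);  cumulative: 0.5, 0.9306, 1


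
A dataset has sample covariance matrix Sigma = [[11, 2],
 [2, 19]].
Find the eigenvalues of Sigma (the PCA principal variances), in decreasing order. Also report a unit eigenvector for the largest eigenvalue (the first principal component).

Step 1 — characteristic polynomial of 2×2 Sigma:
  det(Sigma - λI) = λ² - trace · λ + det = 0.
  trace = 11 + 19 = 30, det = 11·19 - (2)² = 205.
Step 2 — discriminant:
  Δ = trace² - 4·det = 900 - 820 = 80.
Step 3 — eigenvalues:
  λ = (trace ± √Δ)/2 = (30 ± 8.9443)/2,
  λ_1 = 19.4721,  λ_2 = 10.5279.

Step 4 — unit eigenvector for λ_1: solve (Sigma - λ_1 I)v = 0. First row:
  (11 - 19.4721)·v_x + (2)·v_y = 0, i.e. (-8.4721)·v_x + (2)·v_y = 0,
  so v ∝ (b, λ_1 - a) = (2, 8.4721) = u.
  ||u|| = √((2)² + (8.4721)²) = √(75.7771) ≈ 8.705,
  v_1 = u/||u|| ≈ (0.2298, 0.9732) (||v_1|| = 1).

λ_1 = 19.4721,  λ_2 = 10.5279;  v_1 ≈ (0.2298, 0.9732)
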